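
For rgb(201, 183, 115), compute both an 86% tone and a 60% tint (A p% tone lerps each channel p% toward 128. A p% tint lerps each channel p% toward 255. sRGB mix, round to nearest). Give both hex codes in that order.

#8A887E, #E9E2C7

86% tone:
  R: 201 − 62.78 = 138.22 → 138
  G: 183 − 47.3 = 135.7 → 136
  B: 115 + 11.18 = 126.18 → 126
  → #8A887E
60% tint:
  R: 201 + 0.6×(255−201) = 201 + 32.4 = 233.4 → 233
  G: 183 + 0.6×(255−183) = 183 + 43.2 = 226.2 → 226
  B: 115 + 0.6×(255−115) = 115 + 84 = 199 → 199
  → #E9E2C7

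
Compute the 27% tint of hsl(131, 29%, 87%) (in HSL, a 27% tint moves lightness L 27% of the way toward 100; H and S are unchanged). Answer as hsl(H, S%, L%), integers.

hsl(131, 29%, 91%)

L moves 27% from 87 toward 100: 87 + 3.51 = 90.51 → 91.
H and S are unchanged.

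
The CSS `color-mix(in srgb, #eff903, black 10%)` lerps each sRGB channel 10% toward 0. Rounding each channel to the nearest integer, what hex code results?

#d7e003

#eff903 is rgb(239, 249, 3).
Per channel, c → c + 0.1(0 − c):
  R: 239 + 0.1×(0−239) = 239 − 23.9 = 215.1 → 215
  G: 249 + 0.1×(0−249) = 249 − 24.9 = 224.1 → 224
  B: 3 + 0.1×(0−3) = 3 − 0.3 = 2.7 → 3
rgb(215, 224, 3) = #d7e003.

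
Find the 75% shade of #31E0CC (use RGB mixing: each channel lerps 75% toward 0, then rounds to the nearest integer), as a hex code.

#0C3833

#31E0CC is rgb(49, 224, 204).
A 75% shade moves each channel 75% toward 0:
  R: 49 + 0.75×(0−49) = 49 − 36.75 = 12.25 → 12
  G: 224 + 0.75×(0−224) = 224 − 168 = 56 → 56
  B: 204 − 153 = 51 → 51
rgb(12, 56, 51) = #0C3833.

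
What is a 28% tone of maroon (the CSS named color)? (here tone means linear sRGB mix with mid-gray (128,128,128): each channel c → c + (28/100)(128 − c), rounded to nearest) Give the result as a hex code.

#802424

CSS maroon is rgb(128, 0, 0).
Lerp each channel 28% toward 128:
  R: 128 + 0.28×(128−128) = 128 + 0 = 128 → 128
  G: 0 + 0.28×(128−0) = 0 + 35.84 = 35.84 → 36
  B: 0 + 0.28×(128−0) = 0 + 35.84 = 35.84 → 36
rgb(128, 36, 36) = #802424.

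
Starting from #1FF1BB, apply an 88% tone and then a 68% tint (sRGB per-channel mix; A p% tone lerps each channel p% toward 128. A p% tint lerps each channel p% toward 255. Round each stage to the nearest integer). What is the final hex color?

#1FF1BB is rgb(31, 241, 187).
An 88% tone moves each channel 88% toward 128:
  R: 31 + 0.88×(128−31) = 31 + 85.36 = 116.36 → 116
  G: 241 + 0.88×(128−241) = 241 − 99.44 = 141.56 → 142
  B: 187 + 0.88×(128−187) = 187 − 51.92 = 135.08 → 135
After the tone: rgb(116, 142, 135) = #748E87.
Per channel, c → c + 0.68(255 − c):
  R: 116 + 94.52 = 210.52 → 211
  G: 142 + 0.68×(255−142) = 142 + 76.84 = 218.84 → 219
  B: 135 + 81.6 = 216.6 → 217
rgb(211, 219, 217) = #D3DBD9.

#D3DBD9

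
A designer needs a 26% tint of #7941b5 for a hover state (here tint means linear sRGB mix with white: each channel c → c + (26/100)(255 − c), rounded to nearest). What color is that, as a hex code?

#9c72c8

#7941b5 is rgb(121, 65, 181).
Lerp each channel 26% toward 255:
  R: 121 + 0.26×(255−121) = 121 + 34.84 = 155.84 → 156
  G: 65 + 0.26×(255−65) = 65 + 49.4 = 114.4 → 114
  B: 181 + 0.26×(255−181) = 181 + 19.24 = 200.24 → 200
rgb(156, 114, 200) = #9c72c8.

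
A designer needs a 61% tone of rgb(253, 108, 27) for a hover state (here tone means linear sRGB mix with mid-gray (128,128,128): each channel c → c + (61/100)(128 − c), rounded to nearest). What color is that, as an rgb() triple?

rgb(177, 120, 89)

Per channel, c → c + 0.61(128 − c):
  R: 253 + 0.61×(128−253) = 253 − 76.25 = 176.75 → 177
  G: 108 + 12.2 = 120.2 → 120
  B: 27 + 0.61×(128−27) = 27 + 61.61 = 88.61 → 89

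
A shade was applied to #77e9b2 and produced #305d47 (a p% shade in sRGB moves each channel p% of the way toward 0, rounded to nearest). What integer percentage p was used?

#77e9b2 is rgb(119, 233, 178); #305d47 is rgb(48, 93, 71).
On the G channel (widest range): 93 ≈ 233 + (p/100)(0 − 233), so p ≈ 100×(93 − 233)/(0 − 233) = -14000/-233 = 60.09.
p = 60 reproduces all three channels after rounding.

60%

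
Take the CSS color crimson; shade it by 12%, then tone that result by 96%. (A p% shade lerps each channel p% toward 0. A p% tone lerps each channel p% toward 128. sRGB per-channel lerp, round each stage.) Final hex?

CSS crimson is rgb(220, 20, 60).
Per channel, c → c + 0.12(0 − c):
  R: 220 + 0.12×(0−220) = 220 − 26.4 = 193.6 → 194
  G: 20 − 2.4 = 17.6 → 18
  B: 60 + 0.12×(0−60) = 60 − 7.2 = 52.8 → 53
After the shade: rgb(194, 18, 53) = #C21235.
Lerp each channel 96% toward 128:
  R: 194 − 63.36 = 130.64 → 131
  G: 18 + 0.96×(128−18) = 18 + 105.6 = 123.6 → 124
  B: 53 + 0.96×(128−53) = 53 + 72 = 125 → 125
rgb(131, 124, 125) = #837C7D.

#837C7D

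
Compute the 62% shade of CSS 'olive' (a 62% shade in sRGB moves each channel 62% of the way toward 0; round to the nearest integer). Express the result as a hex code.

#313100

CSS olive is rgb(128, 128, 0).
Lerp each channel 62% toward 0:
  R: 128 − 79.36 = 48.64 → 49
  G: 128 − 79.36 = 48.64 → 49
  B: 0 + 0.62×(0−0) = 0 + 0 = 0 → 0
rgb(49, 49, 0) = #313100.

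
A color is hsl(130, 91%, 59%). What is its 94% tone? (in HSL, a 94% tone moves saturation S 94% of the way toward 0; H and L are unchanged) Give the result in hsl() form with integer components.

hsl(130, 5%, 59%)

S moves 94% from 91 toward 0: 91 − 85.54 = 5.46 → 5.
H and L are unchanged.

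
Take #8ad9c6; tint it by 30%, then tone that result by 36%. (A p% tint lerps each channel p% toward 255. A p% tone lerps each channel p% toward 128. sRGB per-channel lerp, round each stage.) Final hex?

#9dc0b8

#8ad9c6 is rgb(138, 217, 198).
Per channel, c → c + 0.3(255 − c):
  R: 138 + 0.3×(255−138) = 138 + 35.1 = 173.1 → 173
  G: 217 + 0.3×(255−217) = 217 + 11.4 = 228.4 → 228
  B: 198 + 17.1 = 215.1 → 215
After the tint: rgb(173, 228, 215) = #ade4d7.
Per channel, c → c + 0.36(128 − c):
  R: 173 + 0.36×(128−173) = 173 − 16.2 = 156.8 → 157
  G: 228 + 0.36×(128−228) = 228 − 36 = 192 → 192
  B: 215 − 31.32 = 183.68 → 184
rgb(157, 192, 184) = #9dc0b8.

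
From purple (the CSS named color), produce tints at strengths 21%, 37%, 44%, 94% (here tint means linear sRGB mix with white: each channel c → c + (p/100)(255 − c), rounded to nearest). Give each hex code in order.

CSS purple is rgb(128, 0, 128).
21%: (128 + 26.67 = 154.67→155, 0 + 53.55 = 53.55→54, 128 + 26.67 = 154.67→155) → #9b369b
37%: (128 + 46.99 = 174.99→175, 0 + 94.35 = 94.35→94, 128 + 46.99 = 174.99→175) → #af5eaf
44%: (128 + 55.88 = 183.88→184, 0 + 112.2 = 112.2→112, 128 + 55.88 = 183.88→184) → #b870b8
94%: (128 + 119.38 = 247.38→247, 0 + 239.7 = 239.7→240, 128 + 119.38 = 247.38→247) → #f7f0f7

#9b369b, #af5eaf, #b870b8, #f7f0f7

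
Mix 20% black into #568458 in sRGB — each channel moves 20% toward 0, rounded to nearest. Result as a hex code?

#456A46

#568458 is rgb(86, 132, 88).
A 20% shade moves each channel 20% toward 0:
  R: 86 − 17.2 = 68.8 → 69
  G: 132 + 0.2×(0−132) = 132 − 26.4 = 105.6 → 106
  B: 88 − 17.6 = 70.4 → 70
rgb(69, 106, 70) = #456A46.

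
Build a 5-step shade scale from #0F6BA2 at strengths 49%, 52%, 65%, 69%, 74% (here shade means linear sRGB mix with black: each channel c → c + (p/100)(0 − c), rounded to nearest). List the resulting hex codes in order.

#083753, #07334E, #052539, #052132, #041C2A

#0F6BA2 is rgb(15, 107, 162).
49%: (15 − 7.35 = 7.65→8, 107 − 52.43 = 54.57→55, 162 − 79.38 = 82.62→83) → #083753
52%: (15 − 7.8 = 7.2→7, 107 − 55.64 = 51.36→51, 162 − 84.24 = 77.76→78) → #07334E
65%: (15 − 9.75 = 5.25→5, 107 − 69.55 = 37.45→37, 162 − 105.3 = 56.7→57) → #052539
69%: (15 − 10.35 = 4.65→5, 107 − 73.83 = 33.17→33, 162 − 111.78 = 50.22→50) → #052132
74%: (15 − 11.1 = 3.9→4, 107 − 79.18 = 27.82→28, 162 − 119.88 = 42.12→42) → #041C2A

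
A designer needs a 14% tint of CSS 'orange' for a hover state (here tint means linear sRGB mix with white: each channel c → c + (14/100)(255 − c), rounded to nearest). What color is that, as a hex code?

CSS orange is rgb(255, 165, 0).
Lerp each channel 14% toward 255:
  R: 255 + 0 = 255 → 255
  G: 165 + 0.14×(255−165) = 165 + 12.6 = 177.6 → 178
  B: 0 + 0.14×(255−0) = 0 + 35.7 = 35.7 → 36
rgb(255, 178, 36) = #ffb224.

#ffb224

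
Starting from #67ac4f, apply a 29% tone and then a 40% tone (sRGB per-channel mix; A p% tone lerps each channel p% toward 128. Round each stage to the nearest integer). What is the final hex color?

#75936b

#67ac4f is rgb(103, 172, 79).
Lerp each channel 29% toward 128:
  R: 103 + 7.25 = 110.25 → 110
  G: 172 − 12.76 = 159.24 → 159
  B: 79 + 14.21 = 93.21 → 93
After the tone: rgb(110, 159, 93) = #6e9f5d.
Lerp each channel 40% toward 128:
  R: 110 + 0.4×(128−110) = 110 + 7.2 = 117.2 → 117
  G: 159 + 0.4×(128−159) = 159 − 12.4 = 146.6 → 147
  B: 93 + 14 = 107 → 107
rgb(117, 147, 107) = #75936b.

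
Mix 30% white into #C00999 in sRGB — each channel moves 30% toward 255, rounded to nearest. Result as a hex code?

#C00999 is rgb(192, 9, 153).
A 30% tint moves each channel 30% toward 255:
  R: 192 + 18.9 = 210.9 → 211
  G: 9 + 0.3×(255−9) = 9 + 73.8 = 82.8 → 83
  B: 153 + 0.3×(255−153) = 153 + 30.6 = 183.6 → 184
rgb(211, 83, 184) = #D353B8.

#D353B8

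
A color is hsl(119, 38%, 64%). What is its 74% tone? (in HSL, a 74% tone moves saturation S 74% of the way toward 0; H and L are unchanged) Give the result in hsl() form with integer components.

S moves 74% from 38 toward 0: 38 − 28.12 = 9.88 → 10.
H and L are unchanged.

hsl(119, 10%, 64%)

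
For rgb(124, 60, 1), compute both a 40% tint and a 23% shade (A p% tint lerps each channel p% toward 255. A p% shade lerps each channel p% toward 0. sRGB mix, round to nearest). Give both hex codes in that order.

#B08A67, #5F2E01

40% tint:
  R: 124 + 0.4×(255−124) = 124 + 52.4 = 176.4 → 176
  G: 60 + 0.4×(255−60) = 60 + 78 = 138 → 138
  B: 1 + 0.4×(255−1) = 1 + 101.6 = 102.6 → 103
  → #B08A67
23% shade:
  R: 124 − 28.52 = 95.48 → 95
  G: 60 + 0.23×(0−60) = 60 − 13.8 = 46.2 → 46
  B: 1 − 0.23 = 0.77 → 1
  → #5F2E01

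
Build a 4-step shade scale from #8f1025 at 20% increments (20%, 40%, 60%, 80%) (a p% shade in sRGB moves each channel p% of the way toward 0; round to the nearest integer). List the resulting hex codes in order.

#8f1025 is rgb(143, 16, 37).
20%: (143 − 28.6 = 114.4→114, 16 − 3.2 = 12.8→13, 37 − 7.4 = 29.6→30) → #720d1e
40%: (143 − 57.2 = 85.8→86, 16 − 6.4 = 9.6→10, 37 − 14.8 = 22.2→22) → #560a16
60%: (143 − 85.8 = 57.2→57, 16 − 9.6 = 6.4→6, 37 − 22.2 = 14.8→15) → #39060f
80%: (143 − 114.4 = 28.6→29, 16 − 12.8 = 3.2→3, 37 − 29.6 = 7.4→7) → #1d0307

#720d1e, #560a16, #39060f, #1d0307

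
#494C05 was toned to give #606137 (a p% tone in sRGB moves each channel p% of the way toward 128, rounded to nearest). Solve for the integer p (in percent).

41%

#494C05 is rgb(73, 76, 5); #606137 is rgb(96, 97, 55).
On the B channel (widest range): 55 ≈ 5 + (p/100)(128 − 5), so p ≈ 100×(55 − 5)/(128 − 5) = 5000/123 = 40.65.
p = 41 reproduces all three channels after rounding.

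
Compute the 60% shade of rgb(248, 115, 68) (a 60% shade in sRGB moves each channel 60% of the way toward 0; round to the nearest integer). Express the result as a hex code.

A 60% shade moves each channel 60% toward 0:
  R: 248 − 148.8 = 99.2 → 99
  G: 115 + 0.6×(0−115) = 115 − 69 = 46 → 46
  B: 68 + 0.6×(0−68) = 68 − 40.8 = 27.2 → 27
rgb(99, 46, 27) = #632E1B.

#632E1B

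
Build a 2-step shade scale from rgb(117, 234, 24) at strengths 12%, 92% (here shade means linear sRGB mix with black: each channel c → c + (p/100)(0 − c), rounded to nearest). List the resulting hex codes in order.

#67CE15, #091302

12%: (117 − 14.04 = 102.96→103, 234 − 28.08 = 205.92→206, 24 − 2.88 = 21.12→21) → #67CE15
92%: (117 − 107.64 = 9.36→9, 234 − 215.28 = 18.72→19, 24 − 22.08 = 1.92→2) → #091302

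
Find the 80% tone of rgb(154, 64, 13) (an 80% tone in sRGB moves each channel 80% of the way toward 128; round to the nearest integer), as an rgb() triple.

Lerp each channel 80% toward 128:
  R: 154 − 20.8 = 133.2 → 133
  G: 64 + 51.2 = 115.2 → 115
  B: 13 + 0.8×(128−13) = 13 + 92 = 105 → 105

rgb(133, 115, 105)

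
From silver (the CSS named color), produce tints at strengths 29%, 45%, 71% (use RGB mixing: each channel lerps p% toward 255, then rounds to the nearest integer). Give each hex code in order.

CSS silver is rgb(192, 192, 192).
29%: (192 + 18.27 = 210.27→210, 192 + 18.27 = 210.27→210, 192 + 18.27 = 210.27→210) → #d2d2d2
45%: (192 + 28.35 = 220.35→220, 192 + 28.35 = 220.35→220, 192 + 28.35 = 220.35→220) → #dcdcdc
71%: (192 + 44.73 = 236.73→237, 192 + 44.73 = 236.73→237, 192 + 44.73 = 236.73→237) → #ededed

#d2d2d2, #dcdcdc, #ededed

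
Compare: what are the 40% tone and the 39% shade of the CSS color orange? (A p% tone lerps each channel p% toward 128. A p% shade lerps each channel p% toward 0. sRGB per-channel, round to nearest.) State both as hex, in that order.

CSS orange is rgb(255, 165, 0).
40% tone:
  R: 255 − 50.8 = 204.2 → 204
  G: 165 + 0.4×(128−165) = 165 − 14.8 = 150.2 → 150
  B: 0 + 0.4×(128−0) = 0 + 51.2 = 51.2 → 51
  → #CC9633
39% shade:
  R: 255 + 0.39×(0−255) = 255 − 99.45 = 155.55 → 156
  G: 165 + 0.39×(0−165) = 165 − 64.35 = 100.65 → 101
  B: 0 + 0.39×(0−0) = 0 + 0 = 0 → 0
  → #9C6500

#CC9633, #9C6500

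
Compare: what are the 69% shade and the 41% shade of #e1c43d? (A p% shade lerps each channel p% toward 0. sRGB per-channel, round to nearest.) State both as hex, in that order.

#463d13, #857424

#e1c43d is rgb(225, 196, 61).
69% shade:
  R: 225 + 0.69×(0−225) = 225 − 155.25 = 69.75 → 70
  G: 196 + 0.69×(0−196) = 196 − 135.24 = 60.76 → 61
  B: 61 + 0.69×(0−61) = 61 − 42.09 = 18.91 → 19
  → #463d13
41% shade:
  R: 225 − 92.25 = 132.75 → 133
  G: 196 + 0.41×(0−196) = 196 − 80.36 = 115.64 → 116
  B: 61 + 0.41×(0−61) = 61 − 25.01 = 35.99 → 36
  → #857424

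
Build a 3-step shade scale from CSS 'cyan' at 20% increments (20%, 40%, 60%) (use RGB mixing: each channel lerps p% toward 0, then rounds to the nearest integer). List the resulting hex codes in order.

CSS cyan is rgb(0, 255, 255).
20%: (0→0, 255 − 51 = 204→204, 255 − 51 = 204→204) → #00CCCC
40%: (0→0, 255 − 102 = 153→153, 255 − 102 = 153→153) → #009999
60%: (0→0, 255 − 153 = 102→102, 255 − 153 = 102→102) → #006666

#00CCCC, #009999, #006666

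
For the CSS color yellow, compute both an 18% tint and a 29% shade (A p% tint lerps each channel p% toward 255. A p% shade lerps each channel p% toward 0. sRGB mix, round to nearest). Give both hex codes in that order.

#ffff2e, #b5b500

CSS yellow is rgb(255, 255, 0).
18% tint:
  R: 255 + 0 = 255 → 255
  G: 255 + 0.18×(255−255) = 255 + 0 = 255 → 255
  B: 0 + 0.18×(255−0) = 0 + 45.9 = 45.9 → 46
  → #ffff2e
29% shade:
  R: 255 + 0.29×(0−255) = 255 − 73.95 = 181.05 → 181
  G: 255 + 0.29×(0−255) = 255 − 73.95 = 181.05 → 181
  B: 0 + 0.29×(0−0) = 0 + 0 = 0 → 0
  → #b5b500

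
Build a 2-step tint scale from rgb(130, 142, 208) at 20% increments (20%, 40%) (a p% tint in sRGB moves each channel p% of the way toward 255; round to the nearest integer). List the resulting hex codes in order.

#9ba5d9, #b4bbe3

20%: (130 + 25 = 155→155, 142 + 22.6 = 164.6→165, 208 + 9.4 = 217.4→217) → #9ba5d9
40%: (130 + 50 = 180→180, 142 + 45.2 = 187.2→187, 208 + 18.8 = 226.8→227) → #b4bbe3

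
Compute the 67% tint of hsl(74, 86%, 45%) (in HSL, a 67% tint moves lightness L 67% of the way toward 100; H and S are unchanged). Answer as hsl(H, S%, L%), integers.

L moves 67% from 45 toward 100: 45 + 36.85 = 81.85 → 82.
H and S are unchanged.

hsl(74, 86%, 82%)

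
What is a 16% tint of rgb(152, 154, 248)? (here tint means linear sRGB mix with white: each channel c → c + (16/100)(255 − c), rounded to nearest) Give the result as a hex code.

#a8aaf9

Lerp each channel 16% toward 255:
  R: 152 + 0.16×(255−152) = 152 + 16.48 = 168.48 → 168
  G: 154 + 16.16 = 170.16 → 170
  B: 248 + 0.16×(255−248) = 248 + 1.12 = 249.12 → 249
rgb(168, 170, 249) = #a8aaf9.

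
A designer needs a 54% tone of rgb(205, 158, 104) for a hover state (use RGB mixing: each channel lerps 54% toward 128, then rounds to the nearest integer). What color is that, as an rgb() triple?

rgb(163, 142, 117)

Per channel, c → c + 0.54(128 − c):
  R: 205 − 41.58 = 163.42 → 163
  G: 158 − 16.2 = 141.8 → 142
  B: 104 + 0.54×(128−104) = 104 + 12.96 = 116.96 → 117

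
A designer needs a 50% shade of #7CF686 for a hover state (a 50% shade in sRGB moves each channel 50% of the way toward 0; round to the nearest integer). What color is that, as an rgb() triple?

#7CF686 is rgb(124, 246, 134).
Per channel, c → c + 0.5(0 − c):
  R: 124 + 0.5×(0−124) = 124 − 62 = 62 → 62
  G: 246 + 0.5×(0−246) = 246 − 123 = 123 → 123
  B: 134 + 0.5×(0−134) = 134 − 67 = 67 → 67

rgb(62, 123, 67)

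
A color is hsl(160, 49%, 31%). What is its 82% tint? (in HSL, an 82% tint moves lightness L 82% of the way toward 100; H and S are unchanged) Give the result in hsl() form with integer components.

L moves 82% from 31 toward 100: 31 + 56.58 = 87.58 → 88.
H and S are unchanged.

hsl(160, 49%, 88%)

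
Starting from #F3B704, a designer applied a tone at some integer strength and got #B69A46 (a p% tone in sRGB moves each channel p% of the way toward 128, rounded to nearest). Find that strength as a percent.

53%

#F3B704 is rgb(243, 183, 4); #B69A46 is rgb(182, 154, 70).
On the B channel (widest range): 70 ≈ 4 + (p/100)(128 − 4), so p ≈ 100×(70 − 4)/(128 − 4) = 6600/124 = 53.23.
p = 53 reproduces all three channels after rounding.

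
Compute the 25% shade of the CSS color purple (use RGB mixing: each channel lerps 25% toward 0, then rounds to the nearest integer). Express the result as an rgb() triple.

rgb(96, 0, 96)

CSS purple is rgb(128, 0, 128).
Per channel, c → c + 0.25(0 − c):
  R: 128 + 0.25×(0−128) = 128 − 32 = 96 → 96
  G: 0 + 0.25×(0−0) = 0 + 0 = 0 → 0
  B: 128 + 0.25×(0−128) = 128 − 32 = 96 → 96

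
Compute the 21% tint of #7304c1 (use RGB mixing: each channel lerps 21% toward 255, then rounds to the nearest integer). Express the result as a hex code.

#9039ce

#7304c1 is rgb(115, 4, 193).
Lerp each channel 21% toward 255:
  R: 115 + 29.4 = 144.4 → 144
  G: 4 + 52.71 = 56.71 → 57
  B: 193 + 0.21×(255−193) = 193 + 13.02 = 206.02 → 206
rgb(144, 57, 206) = #9039ce.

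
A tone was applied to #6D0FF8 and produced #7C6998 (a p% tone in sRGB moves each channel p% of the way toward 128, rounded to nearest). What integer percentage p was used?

80%

#6D0FF8 is rgb(109, 15, 248); #7C6998 is rgb(124, 105, 152).
On the B channel (widest range): 152 ≈ 248 + (p/100)(128 − 248), so p ≈ 100×(152 − 248)/(128 − 248) = -9600/-120 = 80.00.
p = 80 reproduces all three channels after rounding.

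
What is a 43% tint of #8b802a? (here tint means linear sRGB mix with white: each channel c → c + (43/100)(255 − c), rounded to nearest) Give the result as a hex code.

#8b802a is rgb(139, 128, 42).
A 43% tint moves each channel 43% toward 255:
  R: 139 + 0.43×(255−139) = 139 + 49.88 = 188.88 → 189
  G: 128 + 0.43×(255−128) = 128 + 54.61 = 182.61 → 183
  B: 42 + 0.43×(255−42) = 42 + 91.59 = 133.59 → 134
rgb(189, 183, 134) = #bdb786.

#bdb786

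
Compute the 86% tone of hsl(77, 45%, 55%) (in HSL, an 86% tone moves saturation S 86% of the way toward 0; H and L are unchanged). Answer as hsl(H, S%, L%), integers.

S moves 86% from 45 toward 0: 45 − 38.7 = 6.3 → 6.
H and L are unchanged.

hsl(77, 6%, 55%)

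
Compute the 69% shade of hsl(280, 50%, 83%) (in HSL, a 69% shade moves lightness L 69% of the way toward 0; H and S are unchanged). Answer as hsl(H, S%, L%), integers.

hsl(280, 50%, 26%)

L moves 69% from 83 toward 0: 83 − 57.27 = 25.73 → 26.
H and S are unchanged.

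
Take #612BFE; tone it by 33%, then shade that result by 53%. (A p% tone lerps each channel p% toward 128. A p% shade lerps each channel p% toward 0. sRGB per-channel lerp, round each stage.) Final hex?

#322164

#612BFE is rgb(97, 43, 254).
A 33% tone moves each channel 33% toward 128:
  R: 97 + 0.33×(128−97) = 97 + 10.23 = 107.23 → 107
  G: 43 + 28.05 = 71.05 → 71
  B: 254 + 0.33×(128−254) = 254 − 41.58 = 212.42 → 212
After the tone: rgb(107, 71, 212) = #6B47D4.
Per channel, c → c + 0.53(0 − c):
  R: 107 + 0.53×(0−107) = 107 − 56.71 = 50.29 → 50
  G: 71 + 0.53×(0−71) = 71 − 37.63 = 33.37 → 33
  B: 212 + 0.53×(0−212) = 212 − 112.36 = 99.64 → 100
rgb(50, 33, 100) = #322164.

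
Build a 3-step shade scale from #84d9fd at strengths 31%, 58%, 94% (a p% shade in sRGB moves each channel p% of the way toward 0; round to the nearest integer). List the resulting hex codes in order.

#5b96af, #375b6a, #080d0f

#84d9fd is rgb(132, 217, 253).
31%: (132 − 40.92 = 91.08→91, 217 − 67.27 = 149.73→150, 253 − 78.43 = 174.57→175) → #5b96af
58%: (132 − 76.56 = 55.44→55, 217 − 125.86 = 91.14→91, 253 − 146.74 = 106.26→106) → #375b6a
94%: (132 − 124.08 = 7.92→8, 217 − 203.98 = 13.02→13, 253 − 237.82 = 15.18→15) → #080d0f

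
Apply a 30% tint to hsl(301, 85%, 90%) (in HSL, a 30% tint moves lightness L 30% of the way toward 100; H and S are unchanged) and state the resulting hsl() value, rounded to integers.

L moves 30% from 90 toward 100: 90 + 3 = 93 → 93.
H and S are unchanged.

hsl(301, 85%, 93%)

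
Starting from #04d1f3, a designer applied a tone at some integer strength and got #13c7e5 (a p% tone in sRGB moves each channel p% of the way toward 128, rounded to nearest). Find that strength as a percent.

#04d1f3 is rgb(4, 209, 243); #13c7e5 is rgb(19, 199, 229).
On the R channel (widest range): 19 ≈ 4 + (p/100)(128 − 4), so p ≈ 100×(19 − 4)/(128 − 4) = 1500/124 = 12.10.
p = 12 reproduces all three channels after rounding.

12%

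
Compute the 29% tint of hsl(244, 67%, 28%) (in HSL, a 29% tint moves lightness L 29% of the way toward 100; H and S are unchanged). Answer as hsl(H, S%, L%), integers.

L moves 29% from 28 toward 100: 28 + 20.88 = 48.88 → 49.
H and S are unchanged.

hsl(244, 67%, 49%)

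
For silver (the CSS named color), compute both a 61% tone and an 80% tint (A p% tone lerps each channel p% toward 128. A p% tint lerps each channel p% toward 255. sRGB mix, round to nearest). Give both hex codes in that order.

CSS silver is rgb(192, 192, 192).
61% tone:
  R: 192 + 0.61×(128−192) = 192 − 39.04 = 152.96 → 153
  G: 192 + 0.61×(128−192) = 192 − 39.04 = 152.96 → 153
  B: 192 − 39.04 = 152.96 → 153
  → #999999
80% tint:
  R: 192 + 50.4 = 242.4 → 242
  G: 192 + 0.8×(255−192) = 192 + 50.4 = 242.4 → 242
  B: 192 + 0.8×(255−192) = 192 + 50.4 = 242.4 → 242
  → #f2f2f2

#999999, #f2f2f2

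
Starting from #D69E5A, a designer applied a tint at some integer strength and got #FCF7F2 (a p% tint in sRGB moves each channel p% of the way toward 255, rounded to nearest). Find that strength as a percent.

#D69E5A is rgb(214, 158, 90); #FCF7F2 is rgb(252, 247, 242).
On the B channel (widest range): 242 ≈ 90 + (p/100)(255 − 90), so p ≈ 100×(242 − 90)/(255 − 90) = 15200/165 = 92.12.
p = 92 reproduces all three channels after rounding.

92%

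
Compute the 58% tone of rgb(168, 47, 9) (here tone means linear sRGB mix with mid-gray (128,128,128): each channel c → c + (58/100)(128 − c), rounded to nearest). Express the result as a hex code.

Per channel, c → c + 0.58(128 − c):
  R: 168 + 0.58×(128−168) = 168 − 23.2 = 144.8 → 145
  G: 47 + 0.58×(128−47) = 47 + 46.98 = 93.98 → 94
  B: 9 + 0.58×(128−9) = 9 + 69.02 = 78.02 → 78
rgb(145, 94, 78) = #915e4e.

#915e4e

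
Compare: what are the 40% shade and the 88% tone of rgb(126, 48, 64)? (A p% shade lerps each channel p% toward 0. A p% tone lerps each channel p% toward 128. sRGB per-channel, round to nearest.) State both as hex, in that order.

#4C1D26, #807678

40% shade:
  R: 126 − 50.4 = 75.6 → 76
  G: 48 + 0.4×(0−48) = 48 − 19.2 = 28.8 → 29
  B: 64 − 25.6 = 38.4 → 38
  → #4C1D26
88% tone:
  R: 126 + 0.88×(128−126) = 126 + 1.76 = 127.76 → 128
  G: 48 + 70.4 = 118.4 → 118
  B: 64 + 56.32 = 120.32 → 120
  → #807678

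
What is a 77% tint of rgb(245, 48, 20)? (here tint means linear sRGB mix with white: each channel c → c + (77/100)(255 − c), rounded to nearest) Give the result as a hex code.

Lerp each channel 77% toward 255:
  R: 245 + 7.7 = 252.7 → 253
  G: 48 + 159.39 = 207.39 → 207
  B: 20 + 0.77×(255−20) = 20 + 180.95 = 200.95 → 201
rgb(253, 207, 201) = #fdcfc9.

#fdcfc9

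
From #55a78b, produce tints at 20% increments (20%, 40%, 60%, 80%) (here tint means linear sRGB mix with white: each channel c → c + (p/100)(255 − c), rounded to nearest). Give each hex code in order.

#77b9a2, #99cab9, #bbdcd1, #ddede8

#55a78b is rgb(85, 167, 139).
20%: (85 + 34 = 119→119, 167 + 17.6 = 184.6→185, 139 + 23.2 = 162.2→162) → #77b9a2
40%: (85 + 68 = 153→153, 167 + 35.2 = 202.2→202, 139 + 46.4 = 185.4→185) → #99cab9
60%: (85 + 102 = 187→187, 167 + 52.8 = 219.8→220, 139 + 69.6 = 208.6→209) → #bbdcd1
80%: (85 + 136 = 221→221, 167 + 70.4 = 237.4→237, 139 + 92.8 = 231.8→232) → #ddede8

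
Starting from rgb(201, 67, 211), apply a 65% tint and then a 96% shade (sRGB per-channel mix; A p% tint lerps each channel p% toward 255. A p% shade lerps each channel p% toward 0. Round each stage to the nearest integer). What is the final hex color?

Per channel, c → c + 0.65(255 − c):
  R: 201 + 0.65×(255−201) = 201 + 35.1 = 236.1 → 236
  G: 67 + 0.65×(255−67) = 67 + 122.2 = 189.2 → 189
  B: 211 + 28.6 = 239.6 → 240
After the tint: rgb(236, 189, 240) = #ecbdf0.
A 96% shade moves each channel 96% toward 0:
  R: 236 + 0.96×(0−236) = 236 − 226.56 = 9.44 → 9
  G: 189 + 0.96×(0−189) = 189 − 181.44 = 7.56 → 8
  B: 240 − 230.4 = 9.6 → 10
rgb(9, 8, 10) = #09080a.

#09080a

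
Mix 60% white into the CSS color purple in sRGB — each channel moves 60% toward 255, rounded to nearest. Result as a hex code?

#cc99cc

CSS purple is rgb(128, 0, 128).
Per channel, c → c + 0.6(255 − c):
  R: 128 + 76.2 = 204.2 → 204
  G: 0 + 153 = 153 → 153
  B: 128 + 76.2 = 204.2 → 204
rgb(204, 153, 204) = #cc99cc.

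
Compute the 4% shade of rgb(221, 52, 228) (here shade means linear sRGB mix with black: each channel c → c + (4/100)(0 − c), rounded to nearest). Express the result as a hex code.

#D432DB

A 4% shade moves each channel 4% toward 0:
  R: 221 + 0.04×(0−221) = 221 − 8.84 = 212.16 → 212
  G: 52 − 2.08 = 49.92 → 50
  B: 228 − 9.12 = 218.88 → 219
rgb(212, 50, 219) = #D432DB.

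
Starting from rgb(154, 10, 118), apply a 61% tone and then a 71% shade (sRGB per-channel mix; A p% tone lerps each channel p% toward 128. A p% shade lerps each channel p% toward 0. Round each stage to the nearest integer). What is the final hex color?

#281824

A 61% tone moves each channel 61% toward 128:
  R: 154 + 0.61×(128−154) = 154 − 15.86 = 138.14 → 138
  G: 10 + 0.61×(128−10) = 10 + 71.98 = 81.98 → 82
  B: 118 + 0.61×(128−118) = 118 + 6.1 = 124.1 → 124
After the tone: rgb(138, 82, 124) = #8A527C.
A 71% shade moves each channel 71% toward 0:
  R: 138 + 0.71×(0−138) = 138 − 97.98 = 40.02 → 40
  G: 82 + 0.71×(0−82) = 82 − 58.22 = 23.78 → 24
  B: 124 − 88.04 = 35.96 → 36
rgb(40, 24, 36) = #281824.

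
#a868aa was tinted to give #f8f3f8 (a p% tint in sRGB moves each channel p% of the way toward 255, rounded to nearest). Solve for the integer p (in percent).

92%

#a868aa is rgb(168, 104, 170); #f8f3f8 is rgb(248, 243, 248).
On the G channel (widest range): 243 ≈ 104 + (p/100)(255 − 104), so p ≈ 100×(243 − 104)/(255 − 104) = 13900/151 = 92.05.
p = 92 reproduces all three channels after rounding.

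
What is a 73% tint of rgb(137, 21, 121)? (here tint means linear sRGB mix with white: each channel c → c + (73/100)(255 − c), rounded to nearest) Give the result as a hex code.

#DFC0DB

Lerp each channel 73% toward 255:
  R: 137 + 0.73×(255−137) = 137 + 86.14 = 223.14 → 223
  G: 21 + 0.73×(255−21) = 21 + 170.82 = 191.82 → 192
  B: 121 + 97.82 = 218.82 → 219
rgb(223, 192, 219) = #DFC0DB.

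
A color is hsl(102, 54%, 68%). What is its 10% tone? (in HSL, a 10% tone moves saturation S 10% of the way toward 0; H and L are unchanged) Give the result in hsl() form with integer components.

S moves 10% from 54 toward 0: 54 − 5.4 = 48.6 → 49.
H and L are unchanged.

hsl(102, 49%, 68%)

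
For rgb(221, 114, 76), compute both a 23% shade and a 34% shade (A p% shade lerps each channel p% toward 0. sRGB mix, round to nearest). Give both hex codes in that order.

#aa583b, #924b32

23% shade:
  R: 221 + 0.23×(0−221) = 221 − 50.83 = 170.17 → 170
  G: 114 − 26.22 = 87.78 → 88
  B: 76 + 0.23×(0−76) = 76 − 17.48 = 58.52 → 59
  → #aa583b
34% shade:
  R: 221 − 75.14 = 145.86 → 146
  G: 114 − 38.76 = 75.24 → 75
  B: 76 − 25.84 = 50.16 → 50
  → #924b32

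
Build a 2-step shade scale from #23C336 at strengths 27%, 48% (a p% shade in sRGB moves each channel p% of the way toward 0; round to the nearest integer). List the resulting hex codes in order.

#23C336 is rgb(35, 195, 54).
27%: (35 − 9.45 = 25.55→26, 195 − 52.65 = 142.35→142, 54 − 14.58 = 39.42→39) → #1A8E27
48%: (35 − 16.8 = 18.2→18, 195 − 93.6 = 101.4→101, 54 − 25.92 = 28.08→28) → #12651C

#1A8E27, #12651C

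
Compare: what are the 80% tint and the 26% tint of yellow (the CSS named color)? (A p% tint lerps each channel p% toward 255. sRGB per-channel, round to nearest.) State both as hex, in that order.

CSS yellow is rgb(255, 255, 0).
80% tint:
  R: 255 + 0 = 255 → 255
  G: 255 + 0.8×(255−255) = 255 + 0 = 255 → 255
  B: 0 + 0.8×(255−0) = 0 + 204 = 204 → 204
  → #ffffcc
26% tint:
  R: 255 + 0.26×(255−255) = 255 + 0 = 255 → 255
  G: 255 + 0 = 255 → 255
  B: 0 + 66.3 = 66.3 → 66
  → #ffff42

#ffffcc, #ffff42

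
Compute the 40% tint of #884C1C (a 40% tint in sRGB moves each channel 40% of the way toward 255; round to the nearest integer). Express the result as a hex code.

#884C1C is rgb(136, 76, 28).
Lerp each channel 40% toward 255:
  R: 136 + 0.4×(255−136) = 136 + 47.6 = 183.6 → 184
  G: 76 + 71.6 = 147.6 → 148
  B: 28 + 0.4×(255−28) = 28 + 90.8 = 118.8 → 119
rgb(184, 148, 119) = #B89477.

#B89477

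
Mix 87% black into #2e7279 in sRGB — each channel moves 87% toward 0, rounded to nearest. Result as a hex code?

#060f10

#2e7279 is rgb(46, 114, 121).
An 87% shade moves each channel 87% toward 0:
  R: 46 − 40.02 = 5.98 → 6
  G: 114 + 0.87×(0−114) = 114 − 99.18 = 14.82 → 15
  B: 121 − 105.27 = 15.73 → 16
rgb(6, 15, 16) = #060f10.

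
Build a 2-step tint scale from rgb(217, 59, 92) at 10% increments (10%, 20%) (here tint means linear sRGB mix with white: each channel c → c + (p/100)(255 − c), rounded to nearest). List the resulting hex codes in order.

#DD4F6C, #E1627D

10%: (217 + 3.8 = 220.8→221, 59 + 19.6 = 78.6→79, 92 + 16.3 = 108.3→108) → #DD4F6C
20%: (217 + 7.6 = 224.6→225, 59 + 39.2 = 98.2→98, 92 + 32.6 = 124.6→125) → #E1627D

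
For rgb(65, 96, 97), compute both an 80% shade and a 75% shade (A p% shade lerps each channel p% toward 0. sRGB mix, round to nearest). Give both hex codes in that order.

#0D1313, #101818

80% shade:
  R: 65 + 0.8×(0−65) = 65 − 52 = 13 → 13
  G: 96 + 0.8×(0−96) = 96 − 76.8 = 19.2 → 19
  B: 97 + 0.8×(0−97) = 97 − 77.6 = 19.4 → 19
  → #0D1313
75% shade:
  R: 65 + 0.75×(0−65) = 65 − 48.75 = 16.25 → 16
  G: 96 + 0.75×(0−96) = 96 − 72 = 24 → 24
  B: 97 − 72.75 = 24.25 → 24
  → #101818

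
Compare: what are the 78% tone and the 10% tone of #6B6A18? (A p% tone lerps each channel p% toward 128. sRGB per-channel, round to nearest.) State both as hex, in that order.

#6B6A18 is rgb(107, 106, 24).
78% tone:
  R: 107 + 0.78×(128−107) = 107 + 16.38 = 123.38 → 123
  G: 106 + 0.78×(128−106) = 106 + 17.16 = 123.16 → 123
  B: 24 + 81.12 = 105.12 → 105
  → #7B7B69
10% tone:
  R: 107 + 0.1×(128−107) = 107 + 2.1 = 109.1 → 109
  G: 106 + 2.2 = 108.2 → 108
  B: 24 + 0.1×(128−24) = 24 + 10.4 = 34.4 → 34
  → #6D6C22

#7B7B69, #6D6C22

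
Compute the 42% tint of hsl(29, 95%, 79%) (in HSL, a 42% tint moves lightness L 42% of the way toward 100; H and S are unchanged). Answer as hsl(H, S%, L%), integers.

L moves 42% from 79 toward 100: 79 + 8.82 = 87.82 → 88.
H and S are unchanged.

hsl(29, 95%, 88%)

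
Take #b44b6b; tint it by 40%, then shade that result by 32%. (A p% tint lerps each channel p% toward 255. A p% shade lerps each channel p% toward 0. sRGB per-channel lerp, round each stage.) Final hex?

#b44b6b is rgb(180, 75, 107).
Lerp each channel 40% toward 255:
  R: 180 + 30 = 210 → 210
  G: 75 + 72 = 147 → 147
  B: 107 + 0.4×(255−107) = 107 + 59.2 = 166.2 → 166
After the tint: rgb(210, 147, 166) = #d293a6.
Lerp each channel 32% toward 0:
  R: 210 + 0.32×(0−210) = 210 − 67.2 = 142.8 → 143
  G: 147 − 47.04 = 99.96 → 100
  B: 166 + 0.32×(0−166) = 166 − 53.12 = 112.88 → 113
rgb(143, 100, 113) = #8f6471.

#8f6471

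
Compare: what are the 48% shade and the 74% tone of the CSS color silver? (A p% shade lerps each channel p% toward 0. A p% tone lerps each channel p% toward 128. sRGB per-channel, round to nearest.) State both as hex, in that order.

CSS silver is rgb(192, 192, 192).
48% shade:
  R: 192 + 0.48×(0−192) = 192 − 92.16 = 99.84 → 100
  G: 192 + 0.48×(0−192) = 192 − 92.16 = 99.84 → 100
  B: 192 − 92.16 = 99.84 → 100
  → #646464
74% tone:
  R: 192 + 0.74×(128−192) = 192 − 47.36 = 144.64 → 145
  G: 192 − 47.36 = 144.64 → 145
  B: 192 + 0.74×(128−192) = 192 − 47.36 = 144.64 → 145
  → #919191

#646464, #919191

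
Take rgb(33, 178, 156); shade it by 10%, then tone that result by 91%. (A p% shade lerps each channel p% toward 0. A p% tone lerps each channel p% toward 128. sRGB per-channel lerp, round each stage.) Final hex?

#778381

Lerp each channel 10% toward 0:
  R: 33 − 3.3 = 29.7 → 30
  G: 178 + 0.1×(0−178) = 178 − 17.8 = 160.2 → 160
  B: 156 + 0.1×(0−156) = 156 − 15.6 = 140.4 → 140
After the shade: rgb(30, 160, 140) = #1EA08C.
Lerp each channel 91% toward 128:
  R: 30 + 89.18 = 119.18 → 119
  G: 160 + 0.91×(128−160) = 160 − 29.12 = 130.88 → 131
  B: 140 − 10.92 = 129.08 → 129
rgb(119, 131, 129) = #778381.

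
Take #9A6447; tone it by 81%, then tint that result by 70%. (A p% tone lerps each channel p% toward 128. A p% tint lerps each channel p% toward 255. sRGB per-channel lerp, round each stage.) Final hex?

#DAD7D6

#9A6447 is rgb(154, 100, 71).
Per channel, c → c + 0.81(128 − c):
  R: 154 + 0.81×(128−154) = 154 − 21.06 = 132.94 → 133
  G: 100 + 0.81×(128−100) = 100 + 22.68 = 122.68 → 123
  B: 71 + 46.17 = 117.17 → 117
After the tone: rgb(133, 123, 117) = #857B75.
Per channel, c → c + 0.7(255 − c):
  R: 133 + 85.4 = 218.4 → 218
  G: 123 + 0.7×(255−123) = 123 + 92.4 = 215.4 → 215
  B: 117 + 0.7×(255−117) = 117 + 96.6 = 213.6 → 214
rgb(218, 215, 214) = #DAD7D6.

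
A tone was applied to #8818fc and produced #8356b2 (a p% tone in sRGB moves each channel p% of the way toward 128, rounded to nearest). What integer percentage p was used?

#8818fc is rgb(136, 24, 252); #8356b2 is rgb(131, 86, 178).
On the B channel (widest range): 178 ≈ 252 + (p/100)(128 − 252), so p ≈ 100×(178 − 252)/(128 − 252) = -7400/-124 = 59.68.
p = 60 reproduces all three channels after rounding.

60%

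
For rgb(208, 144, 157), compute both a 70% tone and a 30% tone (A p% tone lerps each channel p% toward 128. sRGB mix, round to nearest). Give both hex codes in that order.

#988589, #b88b94

70% tone:
  R: 208 + 0.7×(128−208) = 208 − 56 = 152 → 152
  G: 144 + 0.7×(128−144) = 144 − 11.2 = 132.8 → 133
  B: 157 − 20.3 = 136.7 → 137
  → #988589
30% tone:
  R: 208 + 0.3×(128−208) = 208 − 24 = 184 → 184
  G: 144 + 0.3×(128−144) = 144 − 4.8 = 139.2 → 139
  B: 157 + 0.3×(128−157) = 157 − 8.7 = 148.3 → 148
  → #b88b94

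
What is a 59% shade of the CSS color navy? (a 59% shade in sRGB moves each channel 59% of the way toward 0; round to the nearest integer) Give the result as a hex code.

CSS navy is rgb(0, 0, 128).
A 59% shade moves each channel 59% toward 0:
  R: 0 + 0.59×(0−0) = 0 + 0 = 0 → 0
  G: 0 + 0.59×(0−0) = 0 + 0 = 0 → 0
  B: 128 + 0.59×(0−128) = 128 − 75.52 = 52.48 → 52
rgb(0, 0, 52) = #000034.

#000034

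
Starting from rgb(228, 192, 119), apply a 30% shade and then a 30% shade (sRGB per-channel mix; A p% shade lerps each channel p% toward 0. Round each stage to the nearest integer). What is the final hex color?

Per channel, c → c + 0.3(0 − c):
  R: 228 + 0.3×(0−228) = 228 − 68.4 = 159.6 → 160
  G: 192 − 57.6 = 134.4 → 134
  B: 119 − 35.7 = 83.3 → 83
After the shade: rgb(160, 134, 83) = #a08653.
A 30% shade moves each channel 30% toward 0:
  R: 160 − 48 = 112 → 112
  G: 134 + 0.3×(0−134) = 134 − 40.2 = 93.8 → 94
  B: 83 − 24.9 = 58.1 → 58
rgb(112, 94, 58) = #705e3a.

#705e3a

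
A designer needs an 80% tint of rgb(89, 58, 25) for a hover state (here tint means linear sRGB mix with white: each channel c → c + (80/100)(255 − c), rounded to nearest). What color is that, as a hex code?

#ded8d1

An 80% tint moves each channel 80% toward 255:
  R: 89 + 132.8 = 221.8 → 222
  G: 58 + 0.8×(255−58) = 58 + 157.6 = 215.6 → 216
  B: 25 + 184 = 209 → 209
rgb(222, 216, 209) = #ded8d1.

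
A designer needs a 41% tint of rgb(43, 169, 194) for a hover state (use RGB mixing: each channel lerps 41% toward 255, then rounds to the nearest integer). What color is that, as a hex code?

Per channel, c → c + 0.41(255 − c):
  R: 43 + 0.41×(255−43) = 43 + 86.92 = 129.92 → 130
  G: 169 + 0.41×(255−169) = 169 + 35.26 = 204.26 → 204
  B: 194 + 25.01 = 219.01 → 219
rgb(130, 204, 219) = #82ccdb.

#82ccdb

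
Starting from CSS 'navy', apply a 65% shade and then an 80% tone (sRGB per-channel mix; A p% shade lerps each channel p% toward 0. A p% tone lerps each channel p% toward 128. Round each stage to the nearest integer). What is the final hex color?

CSS navy is rgb(0, 0, 128).
Per channel, c → c + 0.65(0 − c):
  R: 0 + 0.65×(0−0) = 0 + 0 = 0 → 0
  G: 0 + 0 = 0 → 0
  B: 128 + 0.65×(0−128) = 128 − 83.2 = 44.8 → 45
After the shade: rgb(0, 0, 45) = #00002D.
Lerp each channel 80% toward 128:
  R: 0 + 0.8×(128−0) = 0 + 102.4 = 102.4 → 102
  G: 0 + 0.8×(128−0) = 0 + 102.4 = 102.4 → 102
  B: 45 + 66.4 = 111.4 → 111
rgb(102, 102, 111) = #66666F.

#66666F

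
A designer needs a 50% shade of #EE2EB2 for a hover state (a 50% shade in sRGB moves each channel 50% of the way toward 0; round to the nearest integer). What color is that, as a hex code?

#EE2EB2 is rgb(238, 46, 178).
Per channel, c → c + 0.5(0 − c):
  R: 238 − 119 = 119 → 119
  G: 46 − 23 = 23 → 23
  B: 178 − 89 = 89 → 89
rgb(119, 23, 89) = #771759.

#771759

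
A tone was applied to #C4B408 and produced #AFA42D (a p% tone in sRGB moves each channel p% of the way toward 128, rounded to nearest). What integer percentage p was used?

31%

#C4B408 is rgb(196, 180, 8); #AFA42D is rgb(175, 164, 45).
On the B channel (widest range): 45 ≈ 8 + (p/100)(128 − 8), so p ≈ 100×(45 − 8)/(128 − 8) = 3700/120 = 30.83.
p = 31 reproduces all three channels after rounding.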